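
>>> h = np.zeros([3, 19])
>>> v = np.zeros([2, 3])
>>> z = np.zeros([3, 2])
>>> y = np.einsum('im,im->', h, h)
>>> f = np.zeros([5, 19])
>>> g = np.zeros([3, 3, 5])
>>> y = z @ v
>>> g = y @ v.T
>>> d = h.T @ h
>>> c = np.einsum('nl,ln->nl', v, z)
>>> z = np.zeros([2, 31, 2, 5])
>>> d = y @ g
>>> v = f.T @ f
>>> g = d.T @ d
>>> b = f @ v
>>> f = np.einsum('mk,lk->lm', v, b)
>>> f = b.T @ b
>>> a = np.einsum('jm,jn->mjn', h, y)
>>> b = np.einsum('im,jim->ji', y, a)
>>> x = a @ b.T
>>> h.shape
(3, 19)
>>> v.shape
(19, 19)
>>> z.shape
(2, 31, 2, 5)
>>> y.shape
(3, 3)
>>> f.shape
(19, 19)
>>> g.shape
(2, 2)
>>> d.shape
(3, 2)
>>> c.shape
(2, 3)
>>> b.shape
(19, 3)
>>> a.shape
(19, 3, 3)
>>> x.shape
(19, 3, 19)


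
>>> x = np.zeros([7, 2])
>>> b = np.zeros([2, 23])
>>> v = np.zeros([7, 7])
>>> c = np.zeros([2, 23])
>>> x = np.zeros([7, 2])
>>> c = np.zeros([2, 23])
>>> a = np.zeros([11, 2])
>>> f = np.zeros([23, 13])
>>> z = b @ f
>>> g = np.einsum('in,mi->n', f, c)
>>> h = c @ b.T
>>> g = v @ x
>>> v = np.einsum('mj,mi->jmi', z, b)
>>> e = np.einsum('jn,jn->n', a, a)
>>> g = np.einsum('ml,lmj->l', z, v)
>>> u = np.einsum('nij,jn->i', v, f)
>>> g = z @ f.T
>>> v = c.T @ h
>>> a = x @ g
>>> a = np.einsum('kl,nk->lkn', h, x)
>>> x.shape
(7, 2)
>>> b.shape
(2, 23)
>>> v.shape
(23, 2)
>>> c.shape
(2, 23)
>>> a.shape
(2, 2, 7)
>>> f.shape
(23, 13)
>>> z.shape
(2, 13)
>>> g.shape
(2, 23)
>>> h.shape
(2, 2)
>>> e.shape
(2,)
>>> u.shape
(2,)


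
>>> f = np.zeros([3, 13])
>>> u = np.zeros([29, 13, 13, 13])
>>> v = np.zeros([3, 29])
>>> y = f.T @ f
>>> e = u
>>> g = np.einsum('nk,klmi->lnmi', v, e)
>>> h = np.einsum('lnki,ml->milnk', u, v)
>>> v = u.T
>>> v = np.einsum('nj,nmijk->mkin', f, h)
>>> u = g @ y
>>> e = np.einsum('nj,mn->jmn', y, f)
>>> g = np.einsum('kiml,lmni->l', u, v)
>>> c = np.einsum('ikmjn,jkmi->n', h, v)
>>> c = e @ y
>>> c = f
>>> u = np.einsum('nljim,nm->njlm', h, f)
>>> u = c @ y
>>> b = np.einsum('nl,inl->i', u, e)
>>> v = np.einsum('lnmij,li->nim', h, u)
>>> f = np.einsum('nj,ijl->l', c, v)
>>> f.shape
(29,)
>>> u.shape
(3, 13)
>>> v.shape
(13, 13, 29)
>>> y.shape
(13, 13)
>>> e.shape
(13, 3, 13)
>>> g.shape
(13,)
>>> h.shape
(3, 13, 29, 13, 13)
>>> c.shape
(3, 13)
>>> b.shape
(13,)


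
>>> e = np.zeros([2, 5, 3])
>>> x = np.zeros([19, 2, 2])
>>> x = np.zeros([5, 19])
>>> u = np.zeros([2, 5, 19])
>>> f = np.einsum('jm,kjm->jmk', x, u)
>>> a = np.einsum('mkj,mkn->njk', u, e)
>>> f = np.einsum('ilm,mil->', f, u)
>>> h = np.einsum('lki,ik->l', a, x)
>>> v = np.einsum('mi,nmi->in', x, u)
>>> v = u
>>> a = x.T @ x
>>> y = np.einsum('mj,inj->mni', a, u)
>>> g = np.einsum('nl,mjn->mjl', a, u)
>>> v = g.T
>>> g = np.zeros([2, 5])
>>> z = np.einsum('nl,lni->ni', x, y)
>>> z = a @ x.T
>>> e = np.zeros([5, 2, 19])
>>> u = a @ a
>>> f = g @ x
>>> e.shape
(5, 2, 19)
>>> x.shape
(5, 19)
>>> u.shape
(19, 19)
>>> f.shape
(2, 19)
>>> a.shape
(19, 19)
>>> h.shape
(3,)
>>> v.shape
(19, 5, 2)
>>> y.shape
(19, 5, 2)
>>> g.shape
(2, 5)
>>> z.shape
(19, 5)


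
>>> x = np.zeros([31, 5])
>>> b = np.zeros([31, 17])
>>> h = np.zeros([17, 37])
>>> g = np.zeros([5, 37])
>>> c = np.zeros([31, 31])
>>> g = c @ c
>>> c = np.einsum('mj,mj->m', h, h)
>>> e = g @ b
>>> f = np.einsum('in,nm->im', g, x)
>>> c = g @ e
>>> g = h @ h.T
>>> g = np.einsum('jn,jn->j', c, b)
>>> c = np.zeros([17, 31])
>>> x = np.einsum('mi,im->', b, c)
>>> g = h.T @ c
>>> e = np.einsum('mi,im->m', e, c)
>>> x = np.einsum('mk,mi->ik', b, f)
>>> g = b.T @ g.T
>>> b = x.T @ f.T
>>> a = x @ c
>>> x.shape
(5, 17)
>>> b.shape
(17, 31)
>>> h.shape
(17, 37)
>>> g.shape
(17, 37)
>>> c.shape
(17, 31)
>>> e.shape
(31,)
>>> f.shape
(31, 5)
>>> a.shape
(5, 31)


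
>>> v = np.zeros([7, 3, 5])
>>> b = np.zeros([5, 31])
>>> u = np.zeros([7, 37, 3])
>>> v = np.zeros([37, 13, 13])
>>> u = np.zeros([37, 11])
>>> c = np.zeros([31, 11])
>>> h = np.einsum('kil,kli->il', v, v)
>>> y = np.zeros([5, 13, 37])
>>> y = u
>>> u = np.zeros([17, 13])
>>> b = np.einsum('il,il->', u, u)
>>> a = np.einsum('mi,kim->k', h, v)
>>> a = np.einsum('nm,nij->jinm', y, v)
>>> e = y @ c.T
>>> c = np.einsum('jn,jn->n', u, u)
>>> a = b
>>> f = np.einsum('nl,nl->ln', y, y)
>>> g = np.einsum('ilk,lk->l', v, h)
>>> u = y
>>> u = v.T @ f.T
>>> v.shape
(37, 13, 13)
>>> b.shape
()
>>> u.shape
(13, 13, 11)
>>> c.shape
(13,)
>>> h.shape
(13, 13)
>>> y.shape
(37, 11)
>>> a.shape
()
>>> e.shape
(37, 31)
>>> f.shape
(11, 37)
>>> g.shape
(13,)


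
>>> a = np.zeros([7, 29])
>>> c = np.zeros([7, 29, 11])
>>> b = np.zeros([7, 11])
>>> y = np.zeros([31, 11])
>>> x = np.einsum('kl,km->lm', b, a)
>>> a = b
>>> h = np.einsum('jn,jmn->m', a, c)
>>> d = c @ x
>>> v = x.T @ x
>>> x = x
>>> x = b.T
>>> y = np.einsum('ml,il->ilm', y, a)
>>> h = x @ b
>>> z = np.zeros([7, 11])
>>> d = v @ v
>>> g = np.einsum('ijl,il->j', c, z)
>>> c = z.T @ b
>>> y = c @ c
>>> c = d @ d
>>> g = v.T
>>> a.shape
(7, 11)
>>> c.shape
(29, 29)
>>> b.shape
(7, 11)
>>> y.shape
(11, 11)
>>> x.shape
(11, 7)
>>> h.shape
(11, 11)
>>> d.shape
(29, 29)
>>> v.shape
(29, 29)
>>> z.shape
(7, 11)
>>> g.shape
(29, 29)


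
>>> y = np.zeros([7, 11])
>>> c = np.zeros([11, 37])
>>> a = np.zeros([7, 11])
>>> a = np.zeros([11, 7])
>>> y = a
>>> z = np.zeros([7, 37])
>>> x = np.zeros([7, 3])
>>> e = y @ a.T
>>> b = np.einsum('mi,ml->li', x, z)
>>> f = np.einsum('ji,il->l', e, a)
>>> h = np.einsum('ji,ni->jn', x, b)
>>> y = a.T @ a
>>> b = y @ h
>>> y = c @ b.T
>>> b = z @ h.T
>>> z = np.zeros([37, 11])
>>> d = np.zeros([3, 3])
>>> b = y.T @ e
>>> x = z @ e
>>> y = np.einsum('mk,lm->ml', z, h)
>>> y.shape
(37, 7)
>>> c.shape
(11, 37)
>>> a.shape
(11, 7)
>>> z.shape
(37, 11)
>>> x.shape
(37, 11)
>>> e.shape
(11, 11)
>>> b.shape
(7, 11)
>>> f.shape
(7,)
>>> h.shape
(7, 37)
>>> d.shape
(3, 3)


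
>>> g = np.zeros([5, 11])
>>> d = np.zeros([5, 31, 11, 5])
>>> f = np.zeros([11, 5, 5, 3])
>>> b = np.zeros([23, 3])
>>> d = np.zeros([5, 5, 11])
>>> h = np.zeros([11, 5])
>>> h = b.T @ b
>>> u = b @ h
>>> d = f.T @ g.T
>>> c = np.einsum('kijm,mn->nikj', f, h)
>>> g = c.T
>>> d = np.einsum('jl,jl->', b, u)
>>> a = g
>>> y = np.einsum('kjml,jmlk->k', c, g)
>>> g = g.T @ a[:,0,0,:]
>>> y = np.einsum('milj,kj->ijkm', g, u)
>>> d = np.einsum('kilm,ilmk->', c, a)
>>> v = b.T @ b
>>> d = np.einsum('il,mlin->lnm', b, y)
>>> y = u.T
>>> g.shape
(3, 5, 11, 3)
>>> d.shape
(3, 3, 5)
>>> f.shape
(11, 5, 5, 3)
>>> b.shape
(23, 3)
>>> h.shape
(3, 3)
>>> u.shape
(23, 3)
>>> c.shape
(3, 5, 11, 5)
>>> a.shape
(5, 11, 5, 3)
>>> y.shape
(3, 23)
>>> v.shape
(3, 3)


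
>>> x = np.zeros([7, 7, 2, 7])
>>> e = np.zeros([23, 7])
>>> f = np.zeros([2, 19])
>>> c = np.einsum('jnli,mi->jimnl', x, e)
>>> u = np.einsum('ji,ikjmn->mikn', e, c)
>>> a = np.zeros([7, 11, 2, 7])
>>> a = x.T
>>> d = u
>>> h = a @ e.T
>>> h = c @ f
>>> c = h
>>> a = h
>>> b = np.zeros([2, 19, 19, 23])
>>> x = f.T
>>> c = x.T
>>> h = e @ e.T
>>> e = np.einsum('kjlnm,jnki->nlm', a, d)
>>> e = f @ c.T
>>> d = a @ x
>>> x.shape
(19, 2)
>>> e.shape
(2, 2)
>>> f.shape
(2, 19)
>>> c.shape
(2, 19)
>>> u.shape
(7, 7, 7, 2)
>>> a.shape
(7, 7, 23, 7, 19)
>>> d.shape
(7, 7, 23, 7, 2)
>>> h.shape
(23, 23)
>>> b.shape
(2, 19, 19, 23)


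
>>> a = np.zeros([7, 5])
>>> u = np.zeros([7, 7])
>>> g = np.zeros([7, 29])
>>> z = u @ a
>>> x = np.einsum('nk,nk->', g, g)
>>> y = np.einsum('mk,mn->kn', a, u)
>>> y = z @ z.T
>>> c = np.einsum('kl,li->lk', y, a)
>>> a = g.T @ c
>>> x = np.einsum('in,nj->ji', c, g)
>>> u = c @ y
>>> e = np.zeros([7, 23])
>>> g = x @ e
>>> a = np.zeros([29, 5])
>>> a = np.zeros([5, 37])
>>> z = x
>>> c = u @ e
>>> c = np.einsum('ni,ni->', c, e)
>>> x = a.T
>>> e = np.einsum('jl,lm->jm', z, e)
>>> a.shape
(5, 37)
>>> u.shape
(7, 7)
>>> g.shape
(29, 23)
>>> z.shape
(29, 7)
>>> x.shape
(37, 5)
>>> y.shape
(7, 7)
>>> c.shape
()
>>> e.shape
(29, 23)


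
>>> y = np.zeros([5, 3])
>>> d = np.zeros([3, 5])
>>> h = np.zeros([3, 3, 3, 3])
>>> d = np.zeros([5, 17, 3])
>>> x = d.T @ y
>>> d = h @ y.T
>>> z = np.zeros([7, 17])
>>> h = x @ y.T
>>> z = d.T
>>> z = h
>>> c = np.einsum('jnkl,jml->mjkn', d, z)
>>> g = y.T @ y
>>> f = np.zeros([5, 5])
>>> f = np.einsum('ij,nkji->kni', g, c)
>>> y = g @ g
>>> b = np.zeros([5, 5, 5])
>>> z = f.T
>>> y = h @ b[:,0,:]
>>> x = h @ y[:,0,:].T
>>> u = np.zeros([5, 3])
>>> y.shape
(3, 17, 5)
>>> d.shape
(3, 3, 3, 5)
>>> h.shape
(3, 17, 5)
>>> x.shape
(3, 17, 3)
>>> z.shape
(3, 17, 3)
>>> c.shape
(17, 3, 3, 3)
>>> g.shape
(3, 3)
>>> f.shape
(3, 17, 3)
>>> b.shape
(5, 5, 5)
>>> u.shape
(5, 3)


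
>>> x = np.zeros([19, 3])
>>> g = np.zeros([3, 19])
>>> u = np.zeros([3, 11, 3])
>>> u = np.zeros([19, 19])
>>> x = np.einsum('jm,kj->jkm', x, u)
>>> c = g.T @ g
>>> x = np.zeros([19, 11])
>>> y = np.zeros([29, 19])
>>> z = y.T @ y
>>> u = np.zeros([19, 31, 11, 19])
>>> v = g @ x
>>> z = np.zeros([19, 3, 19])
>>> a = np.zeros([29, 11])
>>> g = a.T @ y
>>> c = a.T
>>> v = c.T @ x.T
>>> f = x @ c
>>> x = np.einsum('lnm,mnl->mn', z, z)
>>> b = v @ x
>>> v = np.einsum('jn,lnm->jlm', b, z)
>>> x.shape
(19, 3)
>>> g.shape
(11, 19)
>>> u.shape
(19, 31, 11, 19)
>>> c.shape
(11, 29)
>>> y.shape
(29, 19)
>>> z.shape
(19, 3, 19)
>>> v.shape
(29, 19, 19)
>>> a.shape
(29, 11)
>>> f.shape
(19, 29)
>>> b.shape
(29, 3)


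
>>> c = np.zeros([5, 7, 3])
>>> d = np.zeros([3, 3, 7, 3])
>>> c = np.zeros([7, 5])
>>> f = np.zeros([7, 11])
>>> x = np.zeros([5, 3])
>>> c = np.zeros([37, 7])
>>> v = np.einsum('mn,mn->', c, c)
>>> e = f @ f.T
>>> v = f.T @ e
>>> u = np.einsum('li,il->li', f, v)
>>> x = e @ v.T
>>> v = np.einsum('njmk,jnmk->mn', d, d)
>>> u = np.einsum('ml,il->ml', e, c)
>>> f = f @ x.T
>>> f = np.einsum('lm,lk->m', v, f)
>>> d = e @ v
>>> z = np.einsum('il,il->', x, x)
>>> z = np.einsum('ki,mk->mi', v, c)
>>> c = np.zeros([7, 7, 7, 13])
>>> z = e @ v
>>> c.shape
(7, 7, 7, 13)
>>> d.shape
(7, 3)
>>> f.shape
(3,)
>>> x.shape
(7, 11)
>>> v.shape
(7, 3)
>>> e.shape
(7, 7)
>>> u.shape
(7, 7)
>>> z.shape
(7, 3)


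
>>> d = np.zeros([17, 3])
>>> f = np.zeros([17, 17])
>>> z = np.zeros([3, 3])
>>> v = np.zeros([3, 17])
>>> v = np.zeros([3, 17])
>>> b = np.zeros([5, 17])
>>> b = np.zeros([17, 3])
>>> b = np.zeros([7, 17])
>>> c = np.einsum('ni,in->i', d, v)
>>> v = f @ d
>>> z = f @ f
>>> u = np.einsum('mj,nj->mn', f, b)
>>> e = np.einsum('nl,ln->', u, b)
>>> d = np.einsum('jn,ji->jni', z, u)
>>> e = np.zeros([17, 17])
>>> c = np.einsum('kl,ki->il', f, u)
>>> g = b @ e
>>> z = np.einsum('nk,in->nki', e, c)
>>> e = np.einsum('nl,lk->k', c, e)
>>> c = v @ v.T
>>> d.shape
(17, 17, 7)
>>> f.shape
(17, 17)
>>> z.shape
(17, 17, 7)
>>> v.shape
(17, 3)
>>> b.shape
(7, 17)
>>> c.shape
(17, 17)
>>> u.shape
(17, 7)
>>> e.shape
(17,)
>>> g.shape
(7, 17)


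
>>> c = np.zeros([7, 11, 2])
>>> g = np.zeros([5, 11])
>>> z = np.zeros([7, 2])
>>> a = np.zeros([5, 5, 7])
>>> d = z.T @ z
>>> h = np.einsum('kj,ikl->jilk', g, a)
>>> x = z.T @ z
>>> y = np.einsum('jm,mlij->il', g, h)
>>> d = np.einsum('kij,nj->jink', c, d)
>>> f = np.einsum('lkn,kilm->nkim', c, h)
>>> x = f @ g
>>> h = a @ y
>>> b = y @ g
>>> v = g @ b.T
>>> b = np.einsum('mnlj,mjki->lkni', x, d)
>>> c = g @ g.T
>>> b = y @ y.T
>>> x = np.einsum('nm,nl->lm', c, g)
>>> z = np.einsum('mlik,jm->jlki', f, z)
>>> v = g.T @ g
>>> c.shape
(5, 5)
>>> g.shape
(5, 11)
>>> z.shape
(7, 11, 5, 5)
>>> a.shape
(5, 5, 7)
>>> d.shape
(2, 11, 2, 7)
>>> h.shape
(5, 5, 5)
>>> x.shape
(11, 5)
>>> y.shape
(7, 5)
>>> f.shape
(2, 11, 5, 5)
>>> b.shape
(7, 7)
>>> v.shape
(11, 11)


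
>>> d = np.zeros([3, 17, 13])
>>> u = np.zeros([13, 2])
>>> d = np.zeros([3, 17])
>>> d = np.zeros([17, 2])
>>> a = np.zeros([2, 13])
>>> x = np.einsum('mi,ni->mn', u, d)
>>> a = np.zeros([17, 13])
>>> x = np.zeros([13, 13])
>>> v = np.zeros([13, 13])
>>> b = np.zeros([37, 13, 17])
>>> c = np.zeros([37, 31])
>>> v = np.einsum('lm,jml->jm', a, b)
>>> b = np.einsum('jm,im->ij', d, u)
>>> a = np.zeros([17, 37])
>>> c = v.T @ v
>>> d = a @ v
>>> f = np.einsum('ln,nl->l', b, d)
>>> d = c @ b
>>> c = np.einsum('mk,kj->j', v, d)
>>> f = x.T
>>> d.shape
(13, 17)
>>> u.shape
(13, 2)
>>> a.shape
(17, 37)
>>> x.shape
(13, 13)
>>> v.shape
(37, 13)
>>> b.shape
(13, 17)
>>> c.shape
(17,)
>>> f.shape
(13, 13)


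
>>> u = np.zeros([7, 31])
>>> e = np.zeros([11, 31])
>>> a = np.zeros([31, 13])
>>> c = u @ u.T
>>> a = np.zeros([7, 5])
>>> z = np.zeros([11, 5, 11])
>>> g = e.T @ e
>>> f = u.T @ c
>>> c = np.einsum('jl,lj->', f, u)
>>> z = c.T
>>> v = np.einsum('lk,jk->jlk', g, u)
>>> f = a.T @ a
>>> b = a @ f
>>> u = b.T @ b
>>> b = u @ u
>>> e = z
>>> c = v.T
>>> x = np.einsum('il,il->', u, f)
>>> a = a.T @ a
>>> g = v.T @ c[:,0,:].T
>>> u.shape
(5, 5)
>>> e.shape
()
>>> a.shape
(5, 5)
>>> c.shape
(31, 31, 7)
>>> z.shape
()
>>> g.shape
(31, 31, 31)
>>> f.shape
(5, 5)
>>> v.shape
(7, 31, 31)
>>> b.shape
(5, 5)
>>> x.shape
()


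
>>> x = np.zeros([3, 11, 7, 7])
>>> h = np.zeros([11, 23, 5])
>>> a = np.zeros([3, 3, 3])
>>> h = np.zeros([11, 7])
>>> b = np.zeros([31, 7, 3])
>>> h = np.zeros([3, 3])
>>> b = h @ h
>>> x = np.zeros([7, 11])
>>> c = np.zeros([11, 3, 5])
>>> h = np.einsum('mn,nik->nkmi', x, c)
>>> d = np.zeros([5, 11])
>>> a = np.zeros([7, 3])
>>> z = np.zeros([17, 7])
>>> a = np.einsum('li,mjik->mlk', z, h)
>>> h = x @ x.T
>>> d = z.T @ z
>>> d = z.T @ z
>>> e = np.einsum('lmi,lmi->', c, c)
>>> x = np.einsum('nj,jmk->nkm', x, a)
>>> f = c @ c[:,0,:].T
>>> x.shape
(7, 3, 17)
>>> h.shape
(7, 7)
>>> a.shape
(11, 17, 3)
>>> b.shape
(3, 3)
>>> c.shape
(11, 3, 5)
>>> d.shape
(7, 7)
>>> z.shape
(17, 7)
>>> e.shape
()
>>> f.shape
(11, 3, 11)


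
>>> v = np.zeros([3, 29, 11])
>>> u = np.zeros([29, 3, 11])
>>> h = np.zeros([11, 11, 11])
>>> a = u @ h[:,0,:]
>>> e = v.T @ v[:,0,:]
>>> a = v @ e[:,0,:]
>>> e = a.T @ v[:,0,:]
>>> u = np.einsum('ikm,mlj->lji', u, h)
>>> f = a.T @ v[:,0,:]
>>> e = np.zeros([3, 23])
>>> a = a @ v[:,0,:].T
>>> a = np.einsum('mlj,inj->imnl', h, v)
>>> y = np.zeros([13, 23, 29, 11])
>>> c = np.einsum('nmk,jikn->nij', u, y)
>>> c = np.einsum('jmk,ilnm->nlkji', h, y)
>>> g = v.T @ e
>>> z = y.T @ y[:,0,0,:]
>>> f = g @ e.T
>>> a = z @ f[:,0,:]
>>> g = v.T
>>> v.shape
(3, 29, 11)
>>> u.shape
(11, 11, 29)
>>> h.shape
(11, 11, 11)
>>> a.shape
(11, 29, 23, 3)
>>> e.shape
(3, 23)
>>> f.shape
(11, 29, 3)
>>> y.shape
(13, 23, 29, 11)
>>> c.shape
(29, 23, 11, 11, 13)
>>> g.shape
(11, 29, 3)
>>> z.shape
(11, 29, 23, 11)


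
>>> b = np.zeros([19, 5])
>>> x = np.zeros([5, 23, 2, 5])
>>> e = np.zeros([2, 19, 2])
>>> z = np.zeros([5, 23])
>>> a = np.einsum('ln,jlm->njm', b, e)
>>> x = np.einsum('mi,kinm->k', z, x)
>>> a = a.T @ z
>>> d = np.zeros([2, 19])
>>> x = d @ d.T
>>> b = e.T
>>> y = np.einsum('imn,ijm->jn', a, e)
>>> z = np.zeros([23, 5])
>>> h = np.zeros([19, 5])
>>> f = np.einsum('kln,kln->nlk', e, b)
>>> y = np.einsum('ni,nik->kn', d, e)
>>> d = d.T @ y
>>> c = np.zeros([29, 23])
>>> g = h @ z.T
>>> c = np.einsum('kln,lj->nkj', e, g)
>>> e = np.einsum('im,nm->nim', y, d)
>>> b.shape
(2, 19, 2)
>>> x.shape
(2, 2)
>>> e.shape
(19, 2, 2)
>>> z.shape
(23, 5)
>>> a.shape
(2, 2, 23)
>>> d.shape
(19, 2)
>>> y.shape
(2, 2)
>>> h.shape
(19, 5)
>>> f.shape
(2, 19, 2)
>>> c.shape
(2, 2, 23)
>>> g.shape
(19, 23)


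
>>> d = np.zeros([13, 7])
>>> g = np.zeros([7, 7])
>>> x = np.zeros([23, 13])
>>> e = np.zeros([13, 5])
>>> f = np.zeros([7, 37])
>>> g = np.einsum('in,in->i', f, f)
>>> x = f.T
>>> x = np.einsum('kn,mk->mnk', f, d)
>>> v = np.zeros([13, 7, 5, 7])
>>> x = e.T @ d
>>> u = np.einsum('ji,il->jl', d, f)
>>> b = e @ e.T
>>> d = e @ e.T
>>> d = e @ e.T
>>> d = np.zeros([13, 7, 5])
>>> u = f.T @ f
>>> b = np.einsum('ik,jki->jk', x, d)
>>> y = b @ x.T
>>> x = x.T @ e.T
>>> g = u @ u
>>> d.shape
(13, 7, 5)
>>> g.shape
(37, 37)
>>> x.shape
(7, 13)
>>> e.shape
(13, 5)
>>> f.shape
(7, 37)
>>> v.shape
(13, 7, 5, 7)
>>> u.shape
(37, 37)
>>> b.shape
(13, 7)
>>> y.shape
(13, 5)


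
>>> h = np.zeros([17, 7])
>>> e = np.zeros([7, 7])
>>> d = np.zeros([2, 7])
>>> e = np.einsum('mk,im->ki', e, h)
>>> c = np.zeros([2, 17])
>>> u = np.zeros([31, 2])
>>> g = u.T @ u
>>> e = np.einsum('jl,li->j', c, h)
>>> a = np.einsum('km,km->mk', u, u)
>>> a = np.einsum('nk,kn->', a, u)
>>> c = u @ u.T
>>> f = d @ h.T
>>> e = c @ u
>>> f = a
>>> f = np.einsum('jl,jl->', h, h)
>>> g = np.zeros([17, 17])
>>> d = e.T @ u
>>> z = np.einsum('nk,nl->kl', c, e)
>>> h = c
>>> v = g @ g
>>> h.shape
(31, 31)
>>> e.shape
(31, 2)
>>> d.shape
(2, 2)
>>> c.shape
(31, 31)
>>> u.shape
(31, 2)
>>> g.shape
(17, 17)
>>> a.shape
()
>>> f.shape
()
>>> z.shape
(31, 2)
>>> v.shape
(17, 17)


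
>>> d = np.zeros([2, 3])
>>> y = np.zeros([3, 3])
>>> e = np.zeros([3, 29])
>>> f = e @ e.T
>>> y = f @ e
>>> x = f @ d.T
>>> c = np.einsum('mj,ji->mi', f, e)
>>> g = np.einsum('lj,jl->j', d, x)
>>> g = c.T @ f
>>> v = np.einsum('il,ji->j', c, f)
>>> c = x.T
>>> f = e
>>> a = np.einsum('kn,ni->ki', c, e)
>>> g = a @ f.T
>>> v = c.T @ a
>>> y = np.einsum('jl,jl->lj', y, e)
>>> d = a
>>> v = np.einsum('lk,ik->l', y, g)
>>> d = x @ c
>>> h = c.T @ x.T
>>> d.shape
(3, 3)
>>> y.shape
(29, 3)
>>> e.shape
(3, 29)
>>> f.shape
(3, 29)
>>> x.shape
(3, 2)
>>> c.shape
(2, 3)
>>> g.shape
(2, 3)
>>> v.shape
(29,)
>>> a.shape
(2, 29)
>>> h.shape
(3, 3)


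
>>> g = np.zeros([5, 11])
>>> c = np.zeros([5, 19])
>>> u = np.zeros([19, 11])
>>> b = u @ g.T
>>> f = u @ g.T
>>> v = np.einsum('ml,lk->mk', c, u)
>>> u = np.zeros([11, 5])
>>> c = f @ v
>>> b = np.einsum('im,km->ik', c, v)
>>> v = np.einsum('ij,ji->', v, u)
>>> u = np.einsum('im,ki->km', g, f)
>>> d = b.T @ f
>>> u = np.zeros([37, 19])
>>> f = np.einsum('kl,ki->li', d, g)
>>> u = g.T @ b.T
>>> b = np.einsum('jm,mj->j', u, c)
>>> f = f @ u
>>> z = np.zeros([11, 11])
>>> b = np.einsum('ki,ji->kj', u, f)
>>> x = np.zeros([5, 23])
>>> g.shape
(5, 11)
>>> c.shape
(19, 11)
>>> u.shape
(11, 19)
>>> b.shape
(11, 5)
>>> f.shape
(5, 19)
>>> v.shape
()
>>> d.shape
(5, 5)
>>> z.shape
(11, 11)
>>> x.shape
(5, 23)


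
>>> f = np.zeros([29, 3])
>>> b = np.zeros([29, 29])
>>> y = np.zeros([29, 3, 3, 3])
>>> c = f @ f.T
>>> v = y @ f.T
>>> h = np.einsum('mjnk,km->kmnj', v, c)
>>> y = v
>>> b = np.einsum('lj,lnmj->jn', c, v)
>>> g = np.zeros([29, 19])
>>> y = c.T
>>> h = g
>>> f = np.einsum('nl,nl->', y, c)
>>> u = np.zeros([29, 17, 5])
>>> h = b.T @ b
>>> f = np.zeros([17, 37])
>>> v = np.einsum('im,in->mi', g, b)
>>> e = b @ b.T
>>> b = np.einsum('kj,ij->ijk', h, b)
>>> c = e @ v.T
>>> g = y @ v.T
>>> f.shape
(17, 37)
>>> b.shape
(29, 3, 3)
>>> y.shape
(29, 29)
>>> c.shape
(29, 19)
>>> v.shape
(19, 29)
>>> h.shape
(3, 3)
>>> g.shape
(29, 19)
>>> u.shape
(29, 17, 5)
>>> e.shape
(29, 29)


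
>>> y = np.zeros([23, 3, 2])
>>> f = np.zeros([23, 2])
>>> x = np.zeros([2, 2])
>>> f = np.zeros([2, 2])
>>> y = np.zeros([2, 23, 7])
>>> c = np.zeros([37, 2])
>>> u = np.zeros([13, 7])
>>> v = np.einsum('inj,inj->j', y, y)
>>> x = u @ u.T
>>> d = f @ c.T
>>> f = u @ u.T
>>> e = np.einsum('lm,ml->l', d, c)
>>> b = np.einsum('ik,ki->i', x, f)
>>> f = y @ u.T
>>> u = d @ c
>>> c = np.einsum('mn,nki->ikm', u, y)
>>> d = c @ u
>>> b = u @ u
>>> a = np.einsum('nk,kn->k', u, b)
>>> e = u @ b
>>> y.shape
(2, 23, 7)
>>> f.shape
(2, 23, 13)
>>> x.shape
(13, 13)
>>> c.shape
(7, 23, 2)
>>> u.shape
(2, 2)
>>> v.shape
(7,)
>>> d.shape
(7, 23, 2)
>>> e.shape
(2, 2)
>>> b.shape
(2, 2)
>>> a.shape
(2,)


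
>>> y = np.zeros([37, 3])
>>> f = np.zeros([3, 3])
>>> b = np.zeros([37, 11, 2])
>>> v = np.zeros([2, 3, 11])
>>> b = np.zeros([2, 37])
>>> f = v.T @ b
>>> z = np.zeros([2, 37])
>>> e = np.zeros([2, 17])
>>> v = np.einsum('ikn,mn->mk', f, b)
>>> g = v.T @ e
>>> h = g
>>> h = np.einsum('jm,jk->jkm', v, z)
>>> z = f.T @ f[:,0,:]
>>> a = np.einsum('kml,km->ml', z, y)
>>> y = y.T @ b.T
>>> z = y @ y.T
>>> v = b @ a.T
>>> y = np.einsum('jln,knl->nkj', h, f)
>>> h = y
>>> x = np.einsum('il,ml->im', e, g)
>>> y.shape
(3, 11, 2)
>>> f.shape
(11, 3, 37)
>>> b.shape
(2, 37)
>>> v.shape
(2, 3)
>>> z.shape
(3, 3)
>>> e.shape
(2, 17)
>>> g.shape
(3, 17)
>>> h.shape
(3, 11, 2)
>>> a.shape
(3, 37)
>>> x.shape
(2, 3)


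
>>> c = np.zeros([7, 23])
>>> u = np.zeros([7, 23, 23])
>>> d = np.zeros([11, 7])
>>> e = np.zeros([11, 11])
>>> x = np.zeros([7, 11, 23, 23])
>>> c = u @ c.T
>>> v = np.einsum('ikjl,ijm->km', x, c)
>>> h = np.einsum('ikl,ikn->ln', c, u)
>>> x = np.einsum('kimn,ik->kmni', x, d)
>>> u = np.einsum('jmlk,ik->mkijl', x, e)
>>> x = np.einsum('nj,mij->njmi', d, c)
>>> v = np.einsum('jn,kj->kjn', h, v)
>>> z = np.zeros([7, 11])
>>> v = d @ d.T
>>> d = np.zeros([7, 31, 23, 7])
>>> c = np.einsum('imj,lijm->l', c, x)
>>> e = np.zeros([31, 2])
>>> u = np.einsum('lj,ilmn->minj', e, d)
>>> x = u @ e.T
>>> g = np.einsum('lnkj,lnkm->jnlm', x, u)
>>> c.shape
(11,)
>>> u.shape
(23, 7, 7, 2)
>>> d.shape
(7, 31, 23, 7)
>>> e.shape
(31, 2)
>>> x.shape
(23, 7, 7, 31)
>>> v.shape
(11, 11)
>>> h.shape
(7, 23)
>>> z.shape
(7, 11)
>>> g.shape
(31, 7, 23, 2)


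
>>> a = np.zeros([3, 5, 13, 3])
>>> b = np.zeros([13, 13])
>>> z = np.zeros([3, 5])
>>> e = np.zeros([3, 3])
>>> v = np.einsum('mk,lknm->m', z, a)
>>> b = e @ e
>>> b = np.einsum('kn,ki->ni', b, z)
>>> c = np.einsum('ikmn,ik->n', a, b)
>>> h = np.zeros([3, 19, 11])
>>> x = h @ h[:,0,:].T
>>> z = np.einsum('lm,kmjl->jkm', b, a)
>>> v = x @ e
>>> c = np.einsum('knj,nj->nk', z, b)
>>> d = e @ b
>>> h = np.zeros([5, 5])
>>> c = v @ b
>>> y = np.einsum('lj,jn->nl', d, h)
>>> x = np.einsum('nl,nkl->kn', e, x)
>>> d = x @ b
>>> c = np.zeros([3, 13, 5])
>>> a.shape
(3, 5, 13, 3)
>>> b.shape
(3, 5)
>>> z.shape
(13, 3, 5)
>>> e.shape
(3, 3)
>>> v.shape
(3, 19, 3)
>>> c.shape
(3, 13, 5)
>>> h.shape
(5, 5)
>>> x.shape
(19, 3)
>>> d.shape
(19, 5)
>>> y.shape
(5, 3)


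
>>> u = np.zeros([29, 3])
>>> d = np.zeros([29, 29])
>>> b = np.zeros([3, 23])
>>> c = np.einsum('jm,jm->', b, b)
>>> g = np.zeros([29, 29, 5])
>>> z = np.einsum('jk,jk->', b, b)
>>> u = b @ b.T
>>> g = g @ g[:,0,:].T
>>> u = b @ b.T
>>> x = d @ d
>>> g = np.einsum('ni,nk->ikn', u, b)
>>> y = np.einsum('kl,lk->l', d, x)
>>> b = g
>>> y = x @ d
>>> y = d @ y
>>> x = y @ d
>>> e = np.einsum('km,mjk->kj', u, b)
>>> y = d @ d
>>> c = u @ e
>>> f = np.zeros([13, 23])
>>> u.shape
(3, 3)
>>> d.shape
(29, 29)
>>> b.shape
(3, 23, 3)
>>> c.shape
(3, 23)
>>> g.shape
(3, 23, 3)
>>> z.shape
()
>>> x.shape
(29, 29)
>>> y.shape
(29, 29)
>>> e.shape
(3, 23)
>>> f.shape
(13, 23)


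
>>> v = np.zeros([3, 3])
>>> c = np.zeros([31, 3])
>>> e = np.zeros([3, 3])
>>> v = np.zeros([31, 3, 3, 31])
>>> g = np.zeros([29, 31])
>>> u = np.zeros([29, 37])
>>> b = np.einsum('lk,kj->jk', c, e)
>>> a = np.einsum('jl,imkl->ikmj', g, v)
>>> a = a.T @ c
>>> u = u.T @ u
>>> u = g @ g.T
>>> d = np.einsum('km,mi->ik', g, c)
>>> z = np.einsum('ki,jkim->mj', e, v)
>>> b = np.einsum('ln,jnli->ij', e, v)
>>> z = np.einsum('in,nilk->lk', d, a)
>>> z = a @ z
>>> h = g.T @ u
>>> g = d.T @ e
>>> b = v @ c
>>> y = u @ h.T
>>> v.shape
(31, 3, 3, 31)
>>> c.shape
(31, 3)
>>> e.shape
(3, 3)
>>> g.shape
(29, 3)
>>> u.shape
(29, 29)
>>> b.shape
(31, 3, 3, 3)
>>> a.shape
(29, 3, 3, 3)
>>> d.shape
(3, 29)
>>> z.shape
(29, 3, 3, 3)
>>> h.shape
(31, 29)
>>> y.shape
(29, 31)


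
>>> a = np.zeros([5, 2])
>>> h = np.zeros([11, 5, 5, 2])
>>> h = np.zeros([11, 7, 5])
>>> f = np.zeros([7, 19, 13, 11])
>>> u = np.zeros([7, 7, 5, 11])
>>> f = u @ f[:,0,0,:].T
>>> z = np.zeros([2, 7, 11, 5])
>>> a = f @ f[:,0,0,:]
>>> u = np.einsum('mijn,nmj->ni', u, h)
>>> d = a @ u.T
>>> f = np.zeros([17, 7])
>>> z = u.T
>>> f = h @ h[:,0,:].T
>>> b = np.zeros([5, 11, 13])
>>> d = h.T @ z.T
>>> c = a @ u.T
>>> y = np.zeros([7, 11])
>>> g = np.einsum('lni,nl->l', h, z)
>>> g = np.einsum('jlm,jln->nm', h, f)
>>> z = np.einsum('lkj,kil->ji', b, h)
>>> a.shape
(7, 7, 5, 7)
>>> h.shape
(11, 7, 5)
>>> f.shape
(11, 7, 11)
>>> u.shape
(11, 7)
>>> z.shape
(13, 7)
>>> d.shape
(5, 7, 7)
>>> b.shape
(5, 11, 13)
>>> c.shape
(7, 7, 5, 11)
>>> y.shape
(7, 11)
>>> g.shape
(11, 5)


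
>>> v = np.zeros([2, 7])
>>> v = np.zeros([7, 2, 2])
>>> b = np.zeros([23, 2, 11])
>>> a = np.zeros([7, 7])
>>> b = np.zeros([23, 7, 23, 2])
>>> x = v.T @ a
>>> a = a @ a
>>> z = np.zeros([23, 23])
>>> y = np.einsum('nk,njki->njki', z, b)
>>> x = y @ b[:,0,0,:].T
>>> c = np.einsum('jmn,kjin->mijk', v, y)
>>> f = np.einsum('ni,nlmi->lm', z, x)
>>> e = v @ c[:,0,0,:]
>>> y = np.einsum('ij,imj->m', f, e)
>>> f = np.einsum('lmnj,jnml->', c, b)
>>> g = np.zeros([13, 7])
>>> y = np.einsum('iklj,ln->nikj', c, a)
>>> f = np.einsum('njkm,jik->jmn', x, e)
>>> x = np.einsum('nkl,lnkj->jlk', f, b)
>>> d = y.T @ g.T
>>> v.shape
(7, 2, 2)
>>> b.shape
(23, 7, 23, 2)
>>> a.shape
(7, 7)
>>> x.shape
(2, 23, 23)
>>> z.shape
(23, 23)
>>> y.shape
(7, 2, 23, 23)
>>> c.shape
(2, 23, 7, 23)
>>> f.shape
(7, 23, 23)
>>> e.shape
(7, 2, 23)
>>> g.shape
(13, 7)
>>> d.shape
(23, 23, 2, 13)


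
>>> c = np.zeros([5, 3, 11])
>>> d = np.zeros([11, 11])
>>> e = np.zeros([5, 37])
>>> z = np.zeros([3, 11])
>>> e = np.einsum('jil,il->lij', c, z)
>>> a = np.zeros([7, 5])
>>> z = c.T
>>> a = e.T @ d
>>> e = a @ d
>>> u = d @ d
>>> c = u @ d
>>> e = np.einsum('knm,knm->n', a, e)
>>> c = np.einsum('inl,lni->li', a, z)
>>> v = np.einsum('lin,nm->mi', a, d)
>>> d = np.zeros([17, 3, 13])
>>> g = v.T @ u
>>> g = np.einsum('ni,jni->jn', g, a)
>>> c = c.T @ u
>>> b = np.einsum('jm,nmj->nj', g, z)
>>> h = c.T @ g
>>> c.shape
(5, 11)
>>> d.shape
(17, 3, 13)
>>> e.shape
(3,)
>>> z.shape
(11, 3, 5)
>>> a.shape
(5, 3, 11)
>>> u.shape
(11, 11)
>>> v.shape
(11, 3)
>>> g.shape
(5, 3)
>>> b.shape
(11, 5)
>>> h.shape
(11, 3)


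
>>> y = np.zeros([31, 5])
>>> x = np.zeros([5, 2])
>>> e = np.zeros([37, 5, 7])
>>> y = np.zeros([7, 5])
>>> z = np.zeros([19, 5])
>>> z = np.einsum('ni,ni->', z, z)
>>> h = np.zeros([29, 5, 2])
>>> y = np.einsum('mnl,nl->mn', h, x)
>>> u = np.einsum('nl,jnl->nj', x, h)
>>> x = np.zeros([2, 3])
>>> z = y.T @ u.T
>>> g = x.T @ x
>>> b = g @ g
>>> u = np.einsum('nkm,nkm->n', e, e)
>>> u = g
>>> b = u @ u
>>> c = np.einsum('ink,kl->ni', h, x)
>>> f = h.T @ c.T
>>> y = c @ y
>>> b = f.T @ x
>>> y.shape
(5, 5)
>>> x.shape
(2, 3)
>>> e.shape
(37, 5, 7)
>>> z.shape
(5, 5)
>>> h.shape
(29, 5, 2)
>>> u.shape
(3, 3)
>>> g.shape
(3, 3)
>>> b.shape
(5, 5, 3)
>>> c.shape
(5, 29)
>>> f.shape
(2, 5, 5)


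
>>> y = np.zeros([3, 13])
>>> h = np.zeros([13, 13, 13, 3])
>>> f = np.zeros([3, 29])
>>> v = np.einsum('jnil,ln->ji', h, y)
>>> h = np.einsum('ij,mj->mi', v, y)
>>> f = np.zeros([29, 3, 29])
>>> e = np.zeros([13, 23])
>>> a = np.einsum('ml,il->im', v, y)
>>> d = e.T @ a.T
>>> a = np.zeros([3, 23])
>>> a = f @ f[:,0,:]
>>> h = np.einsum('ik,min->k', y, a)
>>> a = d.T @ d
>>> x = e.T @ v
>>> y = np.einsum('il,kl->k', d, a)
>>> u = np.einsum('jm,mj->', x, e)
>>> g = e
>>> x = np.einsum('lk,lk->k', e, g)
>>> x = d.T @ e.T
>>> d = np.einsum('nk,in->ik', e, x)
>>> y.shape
(3,)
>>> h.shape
(13,)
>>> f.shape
(29, 3, 29)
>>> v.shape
(13, 13)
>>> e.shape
(13, 23)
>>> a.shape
(3, 3)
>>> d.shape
(3, 23)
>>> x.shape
(3, 13)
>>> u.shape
()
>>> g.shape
(13, 23)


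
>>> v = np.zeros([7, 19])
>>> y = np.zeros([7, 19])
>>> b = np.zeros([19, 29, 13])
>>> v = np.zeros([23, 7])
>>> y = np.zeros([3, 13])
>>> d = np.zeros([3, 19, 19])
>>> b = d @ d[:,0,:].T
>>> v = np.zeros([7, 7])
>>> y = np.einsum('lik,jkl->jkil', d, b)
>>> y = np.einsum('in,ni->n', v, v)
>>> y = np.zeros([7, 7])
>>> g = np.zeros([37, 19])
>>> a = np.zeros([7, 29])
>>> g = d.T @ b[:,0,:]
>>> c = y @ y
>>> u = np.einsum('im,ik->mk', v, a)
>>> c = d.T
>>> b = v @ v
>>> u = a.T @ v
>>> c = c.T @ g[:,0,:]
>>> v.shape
(7, 7)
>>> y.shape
(7, 7)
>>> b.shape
(7, 7)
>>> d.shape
(3, 19, 19)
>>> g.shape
(19, 19, 3)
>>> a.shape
(7, 29)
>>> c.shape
(3, 19, 3)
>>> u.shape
(29, 7)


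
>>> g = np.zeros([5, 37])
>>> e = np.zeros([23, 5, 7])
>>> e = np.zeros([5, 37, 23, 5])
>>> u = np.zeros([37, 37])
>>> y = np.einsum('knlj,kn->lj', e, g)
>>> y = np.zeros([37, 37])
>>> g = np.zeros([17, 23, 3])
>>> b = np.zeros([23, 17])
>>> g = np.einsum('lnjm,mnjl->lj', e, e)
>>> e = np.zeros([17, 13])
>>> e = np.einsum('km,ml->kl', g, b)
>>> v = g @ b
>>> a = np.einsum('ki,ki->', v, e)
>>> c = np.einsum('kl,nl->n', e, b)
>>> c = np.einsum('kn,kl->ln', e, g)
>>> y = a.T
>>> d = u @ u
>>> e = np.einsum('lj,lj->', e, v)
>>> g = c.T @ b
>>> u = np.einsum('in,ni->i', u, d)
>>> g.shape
(17, 17)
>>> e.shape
()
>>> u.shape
(37,)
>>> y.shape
()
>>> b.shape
(23, 17)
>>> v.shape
(5, 17)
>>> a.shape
()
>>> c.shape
(23, 17)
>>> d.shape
(37, 37)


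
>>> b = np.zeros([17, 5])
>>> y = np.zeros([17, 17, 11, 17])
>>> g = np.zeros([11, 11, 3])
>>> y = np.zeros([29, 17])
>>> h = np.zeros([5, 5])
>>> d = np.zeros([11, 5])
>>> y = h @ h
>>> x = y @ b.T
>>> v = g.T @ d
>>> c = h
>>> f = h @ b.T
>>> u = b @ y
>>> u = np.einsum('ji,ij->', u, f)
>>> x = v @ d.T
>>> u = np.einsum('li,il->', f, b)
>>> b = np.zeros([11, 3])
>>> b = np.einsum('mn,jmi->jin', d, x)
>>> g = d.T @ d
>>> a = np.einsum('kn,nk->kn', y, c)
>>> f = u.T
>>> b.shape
(3, 11, 5)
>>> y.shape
(5, 5)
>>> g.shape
(5, 5)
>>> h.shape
(5, 5)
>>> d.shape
(11, 5)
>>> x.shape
(3, 11, 11)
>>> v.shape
(3, 11, 5)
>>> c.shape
(5, 5)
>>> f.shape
()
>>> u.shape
()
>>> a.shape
(5, 5)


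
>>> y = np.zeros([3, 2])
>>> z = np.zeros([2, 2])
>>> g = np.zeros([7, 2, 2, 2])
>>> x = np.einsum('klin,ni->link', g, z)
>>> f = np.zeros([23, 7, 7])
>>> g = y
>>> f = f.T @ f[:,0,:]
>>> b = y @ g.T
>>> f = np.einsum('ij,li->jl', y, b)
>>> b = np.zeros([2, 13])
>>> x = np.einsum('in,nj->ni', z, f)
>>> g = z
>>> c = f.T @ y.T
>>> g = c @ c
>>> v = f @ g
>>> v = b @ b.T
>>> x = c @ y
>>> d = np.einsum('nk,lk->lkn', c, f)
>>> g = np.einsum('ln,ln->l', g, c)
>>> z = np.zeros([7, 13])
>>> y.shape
(3, 2)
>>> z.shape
(7, 13)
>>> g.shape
(3,)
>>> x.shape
(3, 2)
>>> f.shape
(2, 3)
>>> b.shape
(2, 13)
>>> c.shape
(3, 3)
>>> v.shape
(2, 2)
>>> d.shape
(2, 3, 3)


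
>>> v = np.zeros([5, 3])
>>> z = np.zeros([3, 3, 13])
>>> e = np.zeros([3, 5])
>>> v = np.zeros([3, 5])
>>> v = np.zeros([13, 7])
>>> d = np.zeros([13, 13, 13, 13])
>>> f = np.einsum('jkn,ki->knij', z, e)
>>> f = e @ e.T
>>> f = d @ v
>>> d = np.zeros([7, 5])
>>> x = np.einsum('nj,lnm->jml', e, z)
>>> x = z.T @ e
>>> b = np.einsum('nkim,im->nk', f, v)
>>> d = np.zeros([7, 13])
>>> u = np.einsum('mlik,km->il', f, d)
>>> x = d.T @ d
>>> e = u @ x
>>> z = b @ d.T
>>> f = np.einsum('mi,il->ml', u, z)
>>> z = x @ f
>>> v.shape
(13, 7)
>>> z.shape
(13, 7)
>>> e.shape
(13, 13)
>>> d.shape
(7, 13)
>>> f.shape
(13, 7)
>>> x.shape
(13, 13)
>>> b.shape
(13, 13)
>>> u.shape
(13, 13)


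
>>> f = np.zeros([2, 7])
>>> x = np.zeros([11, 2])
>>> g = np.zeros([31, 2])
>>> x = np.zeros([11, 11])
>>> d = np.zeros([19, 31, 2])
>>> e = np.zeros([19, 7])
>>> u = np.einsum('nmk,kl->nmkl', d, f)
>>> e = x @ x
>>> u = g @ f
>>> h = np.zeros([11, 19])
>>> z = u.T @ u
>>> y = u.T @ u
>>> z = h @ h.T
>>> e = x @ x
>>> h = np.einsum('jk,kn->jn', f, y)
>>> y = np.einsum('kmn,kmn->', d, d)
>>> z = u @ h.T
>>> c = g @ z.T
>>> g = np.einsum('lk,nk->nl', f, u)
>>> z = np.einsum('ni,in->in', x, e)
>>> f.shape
(2, 7)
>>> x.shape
(11, 11)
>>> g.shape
(31, 2)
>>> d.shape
(19, 31, 2)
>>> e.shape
(11, 11)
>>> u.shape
(31, 7)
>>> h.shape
(2, 7)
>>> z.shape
(11, 11)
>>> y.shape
()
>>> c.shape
(31, 31)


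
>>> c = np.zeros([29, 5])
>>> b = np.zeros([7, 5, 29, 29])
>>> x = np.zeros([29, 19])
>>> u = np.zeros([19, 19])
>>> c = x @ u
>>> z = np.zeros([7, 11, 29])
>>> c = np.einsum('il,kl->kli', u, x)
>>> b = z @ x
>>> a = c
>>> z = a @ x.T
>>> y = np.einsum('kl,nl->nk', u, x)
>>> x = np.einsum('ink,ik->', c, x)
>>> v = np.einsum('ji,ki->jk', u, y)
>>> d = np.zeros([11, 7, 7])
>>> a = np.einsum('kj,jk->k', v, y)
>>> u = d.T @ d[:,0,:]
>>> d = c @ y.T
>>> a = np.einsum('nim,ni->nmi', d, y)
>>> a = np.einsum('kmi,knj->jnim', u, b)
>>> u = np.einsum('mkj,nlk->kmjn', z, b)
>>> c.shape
(29, 19, 19)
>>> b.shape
(7, 11, 19)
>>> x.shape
()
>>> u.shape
(19, 29, 29, 7)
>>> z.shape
(29, 19, 29)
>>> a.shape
(19, 11, 7, 7)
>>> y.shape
(29, 19)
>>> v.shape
(19, 29)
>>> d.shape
(29, 19, 29)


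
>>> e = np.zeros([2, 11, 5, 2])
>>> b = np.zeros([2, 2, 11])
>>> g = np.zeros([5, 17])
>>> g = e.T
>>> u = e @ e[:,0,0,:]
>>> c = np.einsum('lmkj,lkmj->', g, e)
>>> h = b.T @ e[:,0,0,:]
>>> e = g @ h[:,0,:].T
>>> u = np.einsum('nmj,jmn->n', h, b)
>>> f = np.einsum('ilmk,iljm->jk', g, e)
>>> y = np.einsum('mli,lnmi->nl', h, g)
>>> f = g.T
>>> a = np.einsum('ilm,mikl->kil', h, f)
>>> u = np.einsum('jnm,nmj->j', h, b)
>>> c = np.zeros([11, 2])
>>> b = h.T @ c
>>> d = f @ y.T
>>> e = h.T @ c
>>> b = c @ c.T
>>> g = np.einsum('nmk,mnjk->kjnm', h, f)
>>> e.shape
(2, 2, 2)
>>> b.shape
(11, 11)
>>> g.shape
(2, 5, 11, 2)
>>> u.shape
(11,)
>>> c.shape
(11, 2)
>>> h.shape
(11, 2, 2)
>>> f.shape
(2, 11, 5, 2)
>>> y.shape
(5, 2)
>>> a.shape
(5, 11, 2)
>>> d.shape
(2, 11, 5, 5)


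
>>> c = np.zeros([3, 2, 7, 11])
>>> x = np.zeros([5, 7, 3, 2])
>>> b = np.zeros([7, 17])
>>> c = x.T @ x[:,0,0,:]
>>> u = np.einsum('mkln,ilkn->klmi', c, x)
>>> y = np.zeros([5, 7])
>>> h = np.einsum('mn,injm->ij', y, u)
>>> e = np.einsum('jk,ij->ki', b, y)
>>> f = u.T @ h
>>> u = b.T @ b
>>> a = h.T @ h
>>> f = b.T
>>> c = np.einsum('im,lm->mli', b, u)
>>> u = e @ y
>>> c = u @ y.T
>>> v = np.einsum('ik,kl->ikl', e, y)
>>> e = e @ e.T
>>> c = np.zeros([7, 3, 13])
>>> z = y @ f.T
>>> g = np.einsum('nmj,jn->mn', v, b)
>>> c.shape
(7, 3, 13)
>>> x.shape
(5, 7, 3, 2)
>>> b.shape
(7, 17)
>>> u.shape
(17, 7)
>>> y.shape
(5, 7)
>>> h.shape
(3, 2)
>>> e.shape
(17, 17)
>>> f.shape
(17, 7)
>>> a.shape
(2, 2)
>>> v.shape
(17, 5, 7)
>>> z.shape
(5, 17)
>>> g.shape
(5, 17)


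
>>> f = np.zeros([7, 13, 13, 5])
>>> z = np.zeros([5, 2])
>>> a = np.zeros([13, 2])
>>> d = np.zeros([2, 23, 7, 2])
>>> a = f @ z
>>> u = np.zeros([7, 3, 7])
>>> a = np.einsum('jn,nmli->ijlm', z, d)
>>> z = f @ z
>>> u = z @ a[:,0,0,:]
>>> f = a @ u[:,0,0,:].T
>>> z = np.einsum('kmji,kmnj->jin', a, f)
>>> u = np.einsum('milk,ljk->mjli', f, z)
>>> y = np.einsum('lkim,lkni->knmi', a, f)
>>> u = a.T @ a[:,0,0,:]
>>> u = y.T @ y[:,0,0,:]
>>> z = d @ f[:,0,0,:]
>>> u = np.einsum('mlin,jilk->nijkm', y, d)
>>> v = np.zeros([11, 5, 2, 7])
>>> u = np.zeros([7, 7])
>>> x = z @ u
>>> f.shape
(2, 5, 7, 7)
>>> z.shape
(2, 23, 7, 7)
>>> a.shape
(2, 5, 7, 23)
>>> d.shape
(2, 23, 7, 2)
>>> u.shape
(7, 7)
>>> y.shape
(5, 7, 23, 7)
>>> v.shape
(11, 5, 2, 7)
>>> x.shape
(2, 23, 7, 7)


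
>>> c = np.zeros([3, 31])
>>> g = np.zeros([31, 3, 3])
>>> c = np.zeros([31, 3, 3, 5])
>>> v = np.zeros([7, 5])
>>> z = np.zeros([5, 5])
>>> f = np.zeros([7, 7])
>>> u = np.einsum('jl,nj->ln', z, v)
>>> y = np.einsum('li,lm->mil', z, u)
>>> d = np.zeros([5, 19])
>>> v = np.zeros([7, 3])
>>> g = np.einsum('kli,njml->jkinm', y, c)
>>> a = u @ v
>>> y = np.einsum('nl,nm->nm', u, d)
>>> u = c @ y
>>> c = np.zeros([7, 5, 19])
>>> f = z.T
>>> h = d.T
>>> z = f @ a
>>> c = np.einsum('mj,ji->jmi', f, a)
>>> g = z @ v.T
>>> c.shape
(5, 5, 3)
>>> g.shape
(5, 7)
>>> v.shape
(7, 3)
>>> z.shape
(5, 3)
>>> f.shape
(5, 5)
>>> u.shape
(31, 3, 3, 19)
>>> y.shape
(5, 19)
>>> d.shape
(5, 19)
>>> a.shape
(5, 3)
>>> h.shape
(19, 5)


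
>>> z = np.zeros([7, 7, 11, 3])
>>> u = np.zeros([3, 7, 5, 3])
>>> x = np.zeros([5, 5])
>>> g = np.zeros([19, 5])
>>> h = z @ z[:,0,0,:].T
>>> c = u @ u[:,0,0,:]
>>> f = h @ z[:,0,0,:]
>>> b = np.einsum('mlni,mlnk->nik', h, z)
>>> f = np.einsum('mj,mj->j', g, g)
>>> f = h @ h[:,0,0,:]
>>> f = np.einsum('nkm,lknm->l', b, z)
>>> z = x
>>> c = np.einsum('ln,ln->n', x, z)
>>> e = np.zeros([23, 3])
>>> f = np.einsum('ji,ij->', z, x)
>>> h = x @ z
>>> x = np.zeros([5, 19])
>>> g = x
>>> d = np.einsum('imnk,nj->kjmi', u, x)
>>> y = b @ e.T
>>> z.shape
(5, 5)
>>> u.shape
(3, 7, 5, 3)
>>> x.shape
(5, 19)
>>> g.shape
(5, 19)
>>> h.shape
(5, 5)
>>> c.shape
(5,)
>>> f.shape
()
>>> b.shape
(11, 7, 3)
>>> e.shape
(23, 3)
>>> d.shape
(3, 19, 7, 3)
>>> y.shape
(11, 7, 23)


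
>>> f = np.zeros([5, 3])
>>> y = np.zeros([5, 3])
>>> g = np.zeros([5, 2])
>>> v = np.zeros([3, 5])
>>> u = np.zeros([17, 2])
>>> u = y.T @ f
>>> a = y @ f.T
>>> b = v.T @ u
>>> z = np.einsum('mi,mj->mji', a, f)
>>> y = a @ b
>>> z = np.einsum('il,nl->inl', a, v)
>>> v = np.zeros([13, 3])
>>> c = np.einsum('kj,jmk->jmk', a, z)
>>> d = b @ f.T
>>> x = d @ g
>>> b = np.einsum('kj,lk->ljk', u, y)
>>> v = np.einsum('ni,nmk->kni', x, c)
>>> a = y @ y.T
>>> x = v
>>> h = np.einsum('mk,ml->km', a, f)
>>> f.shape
(5, 3)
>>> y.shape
(5, 3)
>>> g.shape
(5, 2)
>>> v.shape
(5, 5, 2)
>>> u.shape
(3, 3)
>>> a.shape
(5, 5)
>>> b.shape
(5, 3, 3)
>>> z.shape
(5, 3, 5)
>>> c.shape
(5, 3, 5)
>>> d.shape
(5, 5)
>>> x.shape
(5, 5, 2)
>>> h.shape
(5, 5)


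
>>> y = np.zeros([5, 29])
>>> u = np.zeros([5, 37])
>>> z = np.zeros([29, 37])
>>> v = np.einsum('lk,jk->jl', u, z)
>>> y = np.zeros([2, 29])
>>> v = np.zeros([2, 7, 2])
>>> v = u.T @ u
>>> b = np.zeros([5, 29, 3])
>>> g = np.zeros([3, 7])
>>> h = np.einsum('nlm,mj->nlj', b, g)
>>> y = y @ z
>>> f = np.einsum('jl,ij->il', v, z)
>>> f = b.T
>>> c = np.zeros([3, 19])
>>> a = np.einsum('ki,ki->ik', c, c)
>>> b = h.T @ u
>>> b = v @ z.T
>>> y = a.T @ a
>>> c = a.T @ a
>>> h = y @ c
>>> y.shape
(3, 3)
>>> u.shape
(5, 37)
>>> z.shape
(29, 37)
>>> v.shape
(37, 37)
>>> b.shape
(37, 29)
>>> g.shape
(3, 7)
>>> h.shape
(3, 3)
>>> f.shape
(3, 29, 5)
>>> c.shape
(3, 3)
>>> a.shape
(19, 3)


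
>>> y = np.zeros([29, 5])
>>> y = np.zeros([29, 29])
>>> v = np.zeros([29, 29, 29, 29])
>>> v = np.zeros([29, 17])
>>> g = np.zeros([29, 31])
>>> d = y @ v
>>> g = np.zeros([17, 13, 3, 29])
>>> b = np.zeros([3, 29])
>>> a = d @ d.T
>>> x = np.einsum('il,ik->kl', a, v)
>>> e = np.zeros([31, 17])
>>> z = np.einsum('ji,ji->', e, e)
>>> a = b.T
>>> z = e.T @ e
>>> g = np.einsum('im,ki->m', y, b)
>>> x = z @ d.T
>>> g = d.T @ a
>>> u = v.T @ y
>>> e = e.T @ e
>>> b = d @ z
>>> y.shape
(29, 29)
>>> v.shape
(29, 17)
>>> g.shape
(17, 3)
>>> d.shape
(29, 17)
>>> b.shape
(29, 17)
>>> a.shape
(29, 3)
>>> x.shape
(17, 29)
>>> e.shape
(17, 17)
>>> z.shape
(17, 17)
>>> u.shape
(17, 29)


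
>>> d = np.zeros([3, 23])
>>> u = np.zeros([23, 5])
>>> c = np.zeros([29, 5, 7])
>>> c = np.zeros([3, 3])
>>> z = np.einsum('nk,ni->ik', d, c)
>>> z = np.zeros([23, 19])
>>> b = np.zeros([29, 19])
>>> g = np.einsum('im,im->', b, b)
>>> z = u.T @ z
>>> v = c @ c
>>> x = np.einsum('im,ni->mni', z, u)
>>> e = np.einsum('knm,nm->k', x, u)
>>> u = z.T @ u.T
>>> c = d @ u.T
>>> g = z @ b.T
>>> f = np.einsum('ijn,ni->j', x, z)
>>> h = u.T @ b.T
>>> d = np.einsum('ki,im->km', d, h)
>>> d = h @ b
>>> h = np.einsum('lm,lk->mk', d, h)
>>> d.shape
(23, 19)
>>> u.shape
(19, 23)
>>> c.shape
(3, 19)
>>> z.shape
(5, 19)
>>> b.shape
(29, 19)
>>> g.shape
(5, 29)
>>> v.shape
(3, 3)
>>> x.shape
(19, 23, 5)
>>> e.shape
(19,)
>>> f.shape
(23,)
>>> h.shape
(19, 29)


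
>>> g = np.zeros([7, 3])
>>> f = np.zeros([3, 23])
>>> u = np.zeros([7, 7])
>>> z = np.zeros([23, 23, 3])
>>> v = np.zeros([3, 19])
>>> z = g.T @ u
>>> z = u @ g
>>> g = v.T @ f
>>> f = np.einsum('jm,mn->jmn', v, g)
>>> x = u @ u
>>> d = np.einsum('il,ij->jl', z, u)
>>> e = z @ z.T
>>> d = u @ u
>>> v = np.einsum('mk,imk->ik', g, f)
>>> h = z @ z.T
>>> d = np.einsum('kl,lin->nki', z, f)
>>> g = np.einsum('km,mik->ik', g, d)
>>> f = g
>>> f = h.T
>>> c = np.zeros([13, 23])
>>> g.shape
(7, 19)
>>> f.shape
(7, 7)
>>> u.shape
(7, 7)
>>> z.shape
(7, 3)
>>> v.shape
(3, 23)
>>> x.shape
(7, 7)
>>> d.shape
(23, 7, 19)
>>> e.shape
(7, 7)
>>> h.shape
(7, 7)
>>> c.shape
(13, 23)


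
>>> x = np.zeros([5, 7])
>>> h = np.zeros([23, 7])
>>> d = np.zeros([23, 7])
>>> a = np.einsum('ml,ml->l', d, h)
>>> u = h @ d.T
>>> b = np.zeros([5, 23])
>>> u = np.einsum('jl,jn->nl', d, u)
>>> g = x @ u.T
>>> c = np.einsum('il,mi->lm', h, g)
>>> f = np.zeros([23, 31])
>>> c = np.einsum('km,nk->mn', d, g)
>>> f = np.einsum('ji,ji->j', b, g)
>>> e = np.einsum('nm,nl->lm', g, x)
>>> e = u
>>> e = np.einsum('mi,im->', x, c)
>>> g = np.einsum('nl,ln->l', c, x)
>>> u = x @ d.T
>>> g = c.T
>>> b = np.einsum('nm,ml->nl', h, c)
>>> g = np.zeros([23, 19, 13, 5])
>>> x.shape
(5, 7)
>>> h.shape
(23, 7)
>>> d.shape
(23, 7)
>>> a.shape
(7,)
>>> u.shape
(5, 23)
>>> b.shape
(23, 5)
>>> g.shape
(23, 19, 13, 5)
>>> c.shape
(7, 5)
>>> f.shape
(5,)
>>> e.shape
()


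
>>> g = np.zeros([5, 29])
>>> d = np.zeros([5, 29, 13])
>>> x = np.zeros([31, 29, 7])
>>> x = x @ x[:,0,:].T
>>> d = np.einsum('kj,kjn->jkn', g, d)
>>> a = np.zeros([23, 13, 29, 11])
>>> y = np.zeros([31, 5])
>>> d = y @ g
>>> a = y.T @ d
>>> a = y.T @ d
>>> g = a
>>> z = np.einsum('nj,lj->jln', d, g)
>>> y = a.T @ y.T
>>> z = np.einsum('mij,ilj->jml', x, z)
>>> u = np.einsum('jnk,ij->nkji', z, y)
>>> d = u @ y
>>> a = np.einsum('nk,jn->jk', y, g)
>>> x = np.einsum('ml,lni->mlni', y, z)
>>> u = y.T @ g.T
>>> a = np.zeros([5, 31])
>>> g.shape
(5, 29)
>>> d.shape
(31, 5, 31, 31)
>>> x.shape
(29, 31, 31, 5)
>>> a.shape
(5, 31)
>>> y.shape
(29, 31)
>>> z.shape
(31, 31, 5)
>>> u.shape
(31, 5)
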